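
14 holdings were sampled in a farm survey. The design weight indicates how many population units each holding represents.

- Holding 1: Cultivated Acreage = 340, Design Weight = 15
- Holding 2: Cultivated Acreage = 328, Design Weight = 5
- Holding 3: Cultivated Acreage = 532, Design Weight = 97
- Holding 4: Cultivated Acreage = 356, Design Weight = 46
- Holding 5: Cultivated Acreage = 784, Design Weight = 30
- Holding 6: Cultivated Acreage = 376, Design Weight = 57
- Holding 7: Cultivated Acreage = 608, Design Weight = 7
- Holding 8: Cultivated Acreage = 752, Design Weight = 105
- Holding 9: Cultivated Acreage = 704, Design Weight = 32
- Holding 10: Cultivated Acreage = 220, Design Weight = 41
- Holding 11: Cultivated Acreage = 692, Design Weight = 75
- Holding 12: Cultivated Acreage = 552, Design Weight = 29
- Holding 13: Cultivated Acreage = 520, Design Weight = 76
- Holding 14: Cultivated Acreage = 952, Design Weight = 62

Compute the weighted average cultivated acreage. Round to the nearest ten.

Weighted sum = 400888
Sum of weights = 677
Weighted mean = 400888 / 677 = 592.15362

590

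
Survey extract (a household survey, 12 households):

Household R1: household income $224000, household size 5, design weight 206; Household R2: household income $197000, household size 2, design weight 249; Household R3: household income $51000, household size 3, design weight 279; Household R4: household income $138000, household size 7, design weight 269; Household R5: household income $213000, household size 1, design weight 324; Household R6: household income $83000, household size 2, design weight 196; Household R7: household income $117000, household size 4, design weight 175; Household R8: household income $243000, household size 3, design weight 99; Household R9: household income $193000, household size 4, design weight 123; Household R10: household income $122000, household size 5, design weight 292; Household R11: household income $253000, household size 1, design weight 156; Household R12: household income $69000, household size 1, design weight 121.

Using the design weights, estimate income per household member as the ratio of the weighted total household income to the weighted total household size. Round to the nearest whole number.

46830

Σ wᵢ·y = 224000×206 + 197000×249 + 51000×279 + 138000×269 + 213000×324 + 83000×196 + 117000×175 + 243000×99 + 193000×123 + 122000×292 + 253000×156 + 69000×121
  = 46144000 + 49053000 + 14229000 + 37122000 + 69012000 + 16268000 + 20475000 + 24057000 + 23739000 + 35624000 + 39468000 + 8349000 = 383540000
Σ wᵢ·x = 5×206 + 2×249 + 3×279 + 7×269 + 1×324 + 2×196 + 4×175 + 3×99 + 4×123 + 5×292 + 1×156 + 1×121
  = 1030 + 498 + 837 + 1883 + 324 + 392 + 700 + 297 + 492 + 1460 + 156 + 121 = 8190
Ratio = 383540000 / 8190 = 46830.281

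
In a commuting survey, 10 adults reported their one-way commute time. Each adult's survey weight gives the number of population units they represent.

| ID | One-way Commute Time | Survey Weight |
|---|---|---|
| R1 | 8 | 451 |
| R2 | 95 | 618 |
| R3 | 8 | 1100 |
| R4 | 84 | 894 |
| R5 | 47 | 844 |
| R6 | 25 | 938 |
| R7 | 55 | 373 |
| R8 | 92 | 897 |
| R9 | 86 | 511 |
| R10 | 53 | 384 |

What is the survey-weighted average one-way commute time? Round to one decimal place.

Weighted sum = 376669
Sum of weights = 451 + 618 + 1100 + 894 + 844 + 938 + 373 + 897 + 511 + 384 = 7010
Weighted mean = 376669 / 7010 = 53.733096

53.7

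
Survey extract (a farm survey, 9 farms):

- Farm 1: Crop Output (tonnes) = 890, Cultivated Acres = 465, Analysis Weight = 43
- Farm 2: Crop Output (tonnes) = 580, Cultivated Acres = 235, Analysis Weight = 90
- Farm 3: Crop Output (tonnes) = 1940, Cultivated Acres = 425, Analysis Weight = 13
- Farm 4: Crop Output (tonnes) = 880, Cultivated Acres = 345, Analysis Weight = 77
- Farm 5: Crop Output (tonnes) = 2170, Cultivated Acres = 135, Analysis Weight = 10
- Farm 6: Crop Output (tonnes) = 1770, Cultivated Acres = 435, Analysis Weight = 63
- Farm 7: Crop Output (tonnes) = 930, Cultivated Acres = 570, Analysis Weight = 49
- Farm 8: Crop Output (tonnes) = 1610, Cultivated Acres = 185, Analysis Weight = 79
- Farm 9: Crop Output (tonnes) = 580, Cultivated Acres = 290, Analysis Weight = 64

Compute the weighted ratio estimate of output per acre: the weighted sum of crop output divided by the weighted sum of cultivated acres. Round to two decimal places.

Σ wᵢ·y = 890×43 + 580×90 + 1940×13 + 880×77 + 2170×10 + 1770×63 + 930×49 + 1610×79 + 580×64
  = 38270 + 52200 + 25220 + 67760 + 21700 + 111510 + 45570 + 127190 + 37120 = 526540
Σ wᵢ·x = 465×43 + 235×90 + 425×13 + 345×77 + 135×10 + 435×63 + 570×49 + 185×79 + 290×64
  = 19995 + 21150 + 5525 + 26565 + 1350 + 27405 + 27930 + 14615 + 18560 = 163095
Ratio = 526540 / 163095 = 3.2284252

3.23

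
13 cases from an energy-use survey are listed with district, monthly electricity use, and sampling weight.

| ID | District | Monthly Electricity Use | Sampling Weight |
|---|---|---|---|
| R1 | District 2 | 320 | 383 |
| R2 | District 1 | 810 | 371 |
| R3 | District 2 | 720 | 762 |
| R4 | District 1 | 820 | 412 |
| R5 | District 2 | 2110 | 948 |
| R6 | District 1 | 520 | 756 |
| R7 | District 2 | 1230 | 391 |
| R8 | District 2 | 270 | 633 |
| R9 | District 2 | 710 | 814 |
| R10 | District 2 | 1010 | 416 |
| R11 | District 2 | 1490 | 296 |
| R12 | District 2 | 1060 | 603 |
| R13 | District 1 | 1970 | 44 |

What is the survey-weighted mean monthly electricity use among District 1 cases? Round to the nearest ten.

District 1 rows: R2, R4, R6, R13
Weighted sum = 810×371 + 820×412 + 520×756 + 1970×44
  = 300510 + 337840 + 393120 + 86680 = 1118150
Sum of weights = 371 + 412 + 756 + 44 = 1583
Weighted mean = 1118150 / 1583 = 706.3487

710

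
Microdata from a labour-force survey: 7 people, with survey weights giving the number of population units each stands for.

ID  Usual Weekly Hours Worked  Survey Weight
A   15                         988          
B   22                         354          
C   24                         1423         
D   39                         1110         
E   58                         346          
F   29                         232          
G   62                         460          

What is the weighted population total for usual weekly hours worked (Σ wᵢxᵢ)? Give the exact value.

Weighted total = 15×988 + 22×354 + 24×1423 + 39×1110 + 58×346 + 29×232 + 62×460
  = 14820 + 7788 + 34152 + 43290 + 20068 + 6728 + 28520 = 155366

155366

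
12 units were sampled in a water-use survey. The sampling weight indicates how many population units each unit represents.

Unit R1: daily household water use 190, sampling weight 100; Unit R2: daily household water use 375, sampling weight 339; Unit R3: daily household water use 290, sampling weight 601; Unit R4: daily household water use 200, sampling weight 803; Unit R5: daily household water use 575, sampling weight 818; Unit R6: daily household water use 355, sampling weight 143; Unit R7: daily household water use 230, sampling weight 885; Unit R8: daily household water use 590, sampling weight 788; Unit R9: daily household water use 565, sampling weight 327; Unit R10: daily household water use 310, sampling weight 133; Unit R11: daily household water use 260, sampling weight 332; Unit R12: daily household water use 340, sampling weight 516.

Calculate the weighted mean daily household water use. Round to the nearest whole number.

373

Weighted sum = 190×100 + 375×339 + 290×601 + 200×803 + 575×818 + 355×143 + 230×885 + 590×788 + 565×327 + 310×133 + 260×332 + 340×516
  = 19000 + 127125 + 174290 + 160600 + 470350 + 50765 + 203550 + 464920 + 184755 + 41230 + 86320 + 175440 = 2158345
Sum of weights = 100 + 339 + 601 + 803 + 818 + 143 + 885 + 788 + 327 + 133 + 332 + 516 = 5785
Weighted mean = 2158345 / 5785 = 373.09334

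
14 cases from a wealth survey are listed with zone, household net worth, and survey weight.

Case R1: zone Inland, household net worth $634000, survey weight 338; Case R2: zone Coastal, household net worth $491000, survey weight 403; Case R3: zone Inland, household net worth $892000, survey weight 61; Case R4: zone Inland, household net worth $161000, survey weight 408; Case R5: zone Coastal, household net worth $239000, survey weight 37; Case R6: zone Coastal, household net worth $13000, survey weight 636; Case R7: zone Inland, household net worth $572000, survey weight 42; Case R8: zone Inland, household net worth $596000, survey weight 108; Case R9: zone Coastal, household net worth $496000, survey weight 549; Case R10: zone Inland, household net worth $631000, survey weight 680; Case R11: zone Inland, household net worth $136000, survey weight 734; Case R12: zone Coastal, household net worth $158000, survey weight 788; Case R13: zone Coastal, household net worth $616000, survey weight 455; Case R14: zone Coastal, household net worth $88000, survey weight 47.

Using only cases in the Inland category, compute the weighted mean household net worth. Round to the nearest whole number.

401387

Inland rows: R1, R3, R4, R7, R8, R10, R11
Weighted sum = 634000×338 + 892000×61 + 161000×408 + 572000×42 + 596000×108 + 631000×680 + 136000×734
  = 951688000
Sum of weights = 338 + 61 + 408 + 42 + 108 + 680 + 734 = 2371
Weighted mean = 951688000 / 2371 = 401386.76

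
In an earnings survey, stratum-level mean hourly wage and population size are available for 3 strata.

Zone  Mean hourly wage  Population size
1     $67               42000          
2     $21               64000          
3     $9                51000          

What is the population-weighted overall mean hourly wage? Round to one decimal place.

Σ Nₕ·x̄ₕ = 67×42000 + 21×64000 + 9×51000
  = 2814000 + 1344000 + 459000 = 4617000
Σ Nₕ = 42000 + 64000 + 51000 = 157000
Overall mean = 4617000 / 157000 = 29.407643

29.4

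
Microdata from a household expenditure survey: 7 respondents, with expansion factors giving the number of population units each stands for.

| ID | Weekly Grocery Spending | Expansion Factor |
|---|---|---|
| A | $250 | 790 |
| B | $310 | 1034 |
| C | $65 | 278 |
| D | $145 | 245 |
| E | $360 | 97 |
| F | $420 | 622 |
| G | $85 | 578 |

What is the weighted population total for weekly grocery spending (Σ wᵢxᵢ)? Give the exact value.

Weighted total = 250×790 + 310×1034 + 65×278 + 145×245 + 360×97 + 420×622 + 85×578
  = 197500 + 320540 + 18070 + 35525 + 34920 + 261240 + 49130 = 916925

916925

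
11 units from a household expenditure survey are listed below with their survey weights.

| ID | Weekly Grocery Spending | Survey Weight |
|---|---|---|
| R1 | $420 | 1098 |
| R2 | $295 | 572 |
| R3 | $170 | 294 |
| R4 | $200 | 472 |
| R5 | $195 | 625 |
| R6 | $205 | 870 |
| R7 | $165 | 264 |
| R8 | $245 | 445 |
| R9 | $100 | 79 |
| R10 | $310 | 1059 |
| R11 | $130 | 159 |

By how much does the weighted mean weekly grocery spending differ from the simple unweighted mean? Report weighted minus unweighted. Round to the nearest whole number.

45

Unweighted sum = 420 + 295 + 170 + 200 + 195 + 205 + 165 + 245 + 100 + 310 + 130 = 2435
Unweighted mean = 2435 / 11 = 221.36364
Weighted sum = 420×1098 + 295×572 + 170×294 + 200×472 + 195×625 + 205×870 + 165×264 + 245×445 + 100×79 + 310×1059 + 130×159
  = 461160 + 168740 + 49980 + 94400 + 121875 + 178350 + 43560 + 109025 + 7900 + 328290 + 20670 = 1583950
Sum of weights = 1098 + 572 + 294 + 472 + 625 + 870 + 264 + 445 + 79 + 1059 + 159 = 5937
Weighted mean = 1583950 / 5937 = 266.79299
Difference (weighted minus unweighted) = 45.429357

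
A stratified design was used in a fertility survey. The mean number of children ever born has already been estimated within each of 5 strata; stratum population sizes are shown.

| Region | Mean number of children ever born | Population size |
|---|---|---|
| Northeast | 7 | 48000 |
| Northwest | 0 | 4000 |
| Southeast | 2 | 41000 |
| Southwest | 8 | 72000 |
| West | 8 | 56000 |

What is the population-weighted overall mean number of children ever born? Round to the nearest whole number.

Σ Nₕ·x̄ₕ = 7×48000 + 0×4000 + 2×41000 + 8×72000 + 8×56000
  = 336000 + 0 + 82000 + 576000 + 448000 = 1442000
Σ Nₕ = 221000
Overall mean = 1442000 / 221000 = 6.5248869

7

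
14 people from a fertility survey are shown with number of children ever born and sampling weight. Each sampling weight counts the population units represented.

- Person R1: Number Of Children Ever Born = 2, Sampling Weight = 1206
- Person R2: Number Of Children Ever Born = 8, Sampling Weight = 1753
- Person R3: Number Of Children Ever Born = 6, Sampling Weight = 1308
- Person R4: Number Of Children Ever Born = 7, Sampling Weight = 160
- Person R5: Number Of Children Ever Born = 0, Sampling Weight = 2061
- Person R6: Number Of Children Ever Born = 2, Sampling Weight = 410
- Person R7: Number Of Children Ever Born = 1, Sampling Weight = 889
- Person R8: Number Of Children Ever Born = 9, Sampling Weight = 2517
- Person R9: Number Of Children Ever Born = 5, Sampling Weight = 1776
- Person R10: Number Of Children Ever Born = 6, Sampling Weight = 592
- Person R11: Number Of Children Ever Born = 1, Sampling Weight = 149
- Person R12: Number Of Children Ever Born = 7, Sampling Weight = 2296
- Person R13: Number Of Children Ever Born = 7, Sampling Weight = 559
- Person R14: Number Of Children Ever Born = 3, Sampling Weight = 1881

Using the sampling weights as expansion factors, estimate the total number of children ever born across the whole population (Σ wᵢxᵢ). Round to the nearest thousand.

Weighted total = 87975

88000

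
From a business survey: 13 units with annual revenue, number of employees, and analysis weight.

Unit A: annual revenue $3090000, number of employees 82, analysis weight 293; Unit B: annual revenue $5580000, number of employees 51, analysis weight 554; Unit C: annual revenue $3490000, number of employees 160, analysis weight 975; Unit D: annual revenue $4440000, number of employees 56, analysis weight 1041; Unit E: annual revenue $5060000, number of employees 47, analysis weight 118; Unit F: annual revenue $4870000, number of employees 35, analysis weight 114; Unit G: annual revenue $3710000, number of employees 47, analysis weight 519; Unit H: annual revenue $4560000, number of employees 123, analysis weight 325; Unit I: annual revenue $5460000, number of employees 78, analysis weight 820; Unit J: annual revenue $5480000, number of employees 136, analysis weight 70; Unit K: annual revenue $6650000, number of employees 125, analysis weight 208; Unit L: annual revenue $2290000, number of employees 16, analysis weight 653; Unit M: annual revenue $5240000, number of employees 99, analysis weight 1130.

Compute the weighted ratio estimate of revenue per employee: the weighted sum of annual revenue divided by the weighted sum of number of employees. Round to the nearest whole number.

53784

Σ wᵢ·y = 30241800000
Σ wᵢ·x = 562278
Ratio = 30241800000 / 562278 = 53784.427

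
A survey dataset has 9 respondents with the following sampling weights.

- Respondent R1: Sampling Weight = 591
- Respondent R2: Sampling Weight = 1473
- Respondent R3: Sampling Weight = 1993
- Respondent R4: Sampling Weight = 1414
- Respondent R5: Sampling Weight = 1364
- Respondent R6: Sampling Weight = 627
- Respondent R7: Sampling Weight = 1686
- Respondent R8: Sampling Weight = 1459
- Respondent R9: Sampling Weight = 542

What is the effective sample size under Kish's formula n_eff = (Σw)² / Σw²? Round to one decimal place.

Σ wᵢ = 11149
Σ wᵢ² = 349281 + 2169729 + 3972049 + 1999396 + 1860496 + 393129 + 2842596 + 2128681 + 293764 = 16009121
n_eff = 11149² / 16009121 = 124300201 / 16009121 = 7.7643364

7.8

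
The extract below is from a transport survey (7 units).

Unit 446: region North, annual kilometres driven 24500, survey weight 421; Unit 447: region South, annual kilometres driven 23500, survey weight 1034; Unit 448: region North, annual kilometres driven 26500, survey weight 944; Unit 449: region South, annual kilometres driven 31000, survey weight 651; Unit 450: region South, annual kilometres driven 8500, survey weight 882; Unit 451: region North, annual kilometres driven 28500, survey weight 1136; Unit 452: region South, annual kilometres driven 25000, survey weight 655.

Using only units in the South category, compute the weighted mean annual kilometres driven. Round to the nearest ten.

South rows: 447, 449, 450, 452
Weighted sum = 23500×1034 + 31000×651 + 8500×882 + 25000×655
  = 68352000
Sum of weights = 1034 + 651 + 882 + 655 = 3222
Weighted mean = 68352000 / 3222 = 21214.153

21210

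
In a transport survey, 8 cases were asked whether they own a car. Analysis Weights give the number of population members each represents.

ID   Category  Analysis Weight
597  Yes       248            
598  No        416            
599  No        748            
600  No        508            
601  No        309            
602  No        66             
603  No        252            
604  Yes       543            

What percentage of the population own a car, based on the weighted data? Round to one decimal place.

Sum of weights for 'Yes' = 248 + 543 = 791
Total weight = 248 + 416 + 748 + 508 + 309 + 66 + 252 + 543 = 3090
Weighted proportion = 791 / 3090 = 0.25598706 → 25.598706%

25.6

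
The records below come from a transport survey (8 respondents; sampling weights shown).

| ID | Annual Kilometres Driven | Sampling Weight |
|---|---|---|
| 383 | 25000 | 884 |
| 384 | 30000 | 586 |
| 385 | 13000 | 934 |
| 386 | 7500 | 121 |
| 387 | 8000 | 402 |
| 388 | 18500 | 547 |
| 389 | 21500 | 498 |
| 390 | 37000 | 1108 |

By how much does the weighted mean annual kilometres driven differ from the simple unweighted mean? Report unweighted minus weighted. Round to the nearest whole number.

-3120

Unweighted sum = 25000 + 30000 + 13000 + 7500 + 8000 + 18500 + 21500 + 37000 = 160500
Unweighted mean = 160500 / 8 = 20062.5
Weighted sum = 25000×884 + 30000×586 + 13000×934 + 7500×121 + 8000×402 + 18500×547 + 21500×498 + 37000×1108
  = 22100000 + 17580000 + 12142000 + 907500 + 3216000 + 10119500 + 10707000 + 40996000 = 117768000
Sum of weights = 884 + 586 + 934 + 121 + 402 + 547 + 498 + 1108 = 5080
Weighted mean = 117768000 / 5080 = 23182.677
Difference (unweighted minus weighted) = -3120.1772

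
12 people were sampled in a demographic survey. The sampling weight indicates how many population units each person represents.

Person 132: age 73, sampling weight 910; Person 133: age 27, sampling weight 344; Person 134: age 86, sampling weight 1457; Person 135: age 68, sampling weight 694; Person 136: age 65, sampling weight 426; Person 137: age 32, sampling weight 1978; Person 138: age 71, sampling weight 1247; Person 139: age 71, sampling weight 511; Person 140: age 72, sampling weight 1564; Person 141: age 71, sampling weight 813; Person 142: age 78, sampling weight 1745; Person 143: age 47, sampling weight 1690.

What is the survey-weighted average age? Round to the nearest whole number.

Weighted sum = 73×910 + 27×344 + 86×1457 + 68×694 + 65×426 + 32×1978 + 71×1247 + 71×511 + 72×1564 + 71×813 + 78×1745 + 47×1690
  = 66430 + 9288 + 125302 + 47192 + 27690 + 63296 + 88537 + 36281 + 112608 + 57723 + 136110 + 79430 = 849887
Sum of weights = 910 + 344 + 1457 + 694 + 426 + 1978 + 1247 + 511 + 1564 + 813 + 1745 + 1690 = 13379
Weighted mean = 849887 / 13379 = 63.523955

64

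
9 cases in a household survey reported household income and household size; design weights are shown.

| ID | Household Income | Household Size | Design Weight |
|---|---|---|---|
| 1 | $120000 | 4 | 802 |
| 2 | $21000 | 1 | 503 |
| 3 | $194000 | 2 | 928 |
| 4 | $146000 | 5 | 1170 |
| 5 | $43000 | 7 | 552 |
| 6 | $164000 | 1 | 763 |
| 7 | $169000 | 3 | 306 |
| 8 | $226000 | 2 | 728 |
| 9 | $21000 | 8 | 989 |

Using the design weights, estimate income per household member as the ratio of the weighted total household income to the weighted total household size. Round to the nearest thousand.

Σ wᵢ·y = 120000×802 + 21000×503 + 194000×928 + 146000×1170 + 43000×552 + 164000×763 + 169000×306 + 226000×728 + 21000×989
  = 843534000
Σ wᵢ·x = 4×802 + 1×503 + 2×928 + 5×1170 + 7×552 + 1×763 + 3×306 + 2×728 + 8×989
  = 3208 + 503 + 1856 + 5850 + 3864 + 763 + 918 + 1456 + 7912 = 26330
Ratio = 843534000 / 26330 = 32036.992

32000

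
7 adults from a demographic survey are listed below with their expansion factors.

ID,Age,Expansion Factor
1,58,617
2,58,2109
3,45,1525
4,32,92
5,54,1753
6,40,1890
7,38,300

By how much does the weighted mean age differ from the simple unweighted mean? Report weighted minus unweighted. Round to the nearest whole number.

3

Unweighted sum = 325
Unweighted mean = 325 / 7 = 46.428571
Weighted sum = 411339
Sum of weights = 617 + 2109 + 1525 + 92 + 1753 + 1890 + 300 = 8286
Weighted mean = 411339 / 8286 = 49.64265
Difference (weighted minus unweighted) = 3.2140788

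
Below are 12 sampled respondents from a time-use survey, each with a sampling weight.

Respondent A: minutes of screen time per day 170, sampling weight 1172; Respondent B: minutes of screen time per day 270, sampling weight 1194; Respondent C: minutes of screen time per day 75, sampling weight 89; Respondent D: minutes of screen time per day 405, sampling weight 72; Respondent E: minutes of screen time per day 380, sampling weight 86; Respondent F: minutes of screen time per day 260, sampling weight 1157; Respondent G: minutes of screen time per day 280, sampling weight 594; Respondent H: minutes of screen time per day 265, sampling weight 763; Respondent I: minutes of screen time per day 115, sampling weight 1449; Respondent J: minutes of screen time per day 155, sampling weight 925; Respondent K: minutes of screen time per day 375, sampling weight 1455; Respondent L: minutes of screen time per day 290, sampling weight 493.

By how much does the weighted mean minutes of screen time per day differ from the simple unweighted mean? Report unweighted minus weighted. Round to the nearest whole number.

Unweighted sum = 170 + 270 + 75 + 405 + 380 + 260 + 280 + 265 + 115 + 155 + 375 + 290 = 3040
Unweighted mean = 3040 / 12 = 253.33333
Weighted sum = 170×1172 + 270×1194 + 75×89 + 405×72 + 380×86 + 260×1157 + 280×594 + 265×763 + 115×1449 + 155×925 + 375×1455 + 290×493
  = 2258075
Sum of weights = 1172 + 1194 + 89 + 72 + 86 + 1157 + 594 + 763 + 1449 + 925 + 1455 + 493 = 9449
Weighted mean = 2258075 / 9449 = 238.97502
Difference (unweighted minus weighted) = 14.35831

14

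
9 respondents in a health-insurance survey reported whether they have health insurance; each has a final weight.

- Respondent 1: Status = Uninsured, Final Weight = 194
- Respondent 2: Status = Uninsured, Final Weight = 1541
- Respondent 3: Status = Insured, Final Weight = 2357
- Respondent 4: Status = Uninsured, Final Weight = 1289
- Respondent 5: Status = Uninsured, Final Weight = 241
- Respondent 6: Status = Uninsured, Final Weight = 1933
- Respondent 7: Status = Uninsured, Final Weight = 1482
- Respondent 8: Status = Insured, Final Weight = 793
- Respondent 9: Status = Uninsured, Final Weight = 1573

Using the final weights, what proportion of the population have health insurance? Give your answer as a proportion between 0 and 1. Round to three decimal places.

Sum of weights for 'Insured' = 2357 + 793 = 3150
Total weight = 194 + 1541 + 2357 + 1289 + 241 + 1933 + 1482 + 793 + 1573 = 11403
Weighted proportion = 3150 / 11403 = 0.27624309

0.276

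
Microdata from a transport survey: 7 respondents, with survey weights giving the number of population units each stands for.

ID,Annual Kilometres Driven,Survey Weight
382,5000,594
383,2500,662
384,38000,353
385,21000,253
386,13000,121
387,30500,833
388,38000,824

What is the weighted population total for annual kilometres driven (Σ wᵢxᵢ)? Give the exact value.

81643500

Weighted total = 5000×594 + 2500×662 + 38000×353 + 21000×253 + 13000×121 + 30500×833 + 38000×824
  = 2970000 + 1655000 + 13414000 + 5313000 + 1573000 + 25406500 + 31312000 = 81643500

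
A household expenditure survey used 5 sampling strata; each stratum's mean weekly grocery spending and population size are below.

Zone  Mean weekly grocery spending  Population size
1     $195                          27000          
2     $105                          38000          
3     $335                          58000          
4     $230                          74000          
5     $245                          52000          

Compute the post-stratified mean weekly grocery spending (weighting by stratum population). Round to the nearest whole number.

235

Σ Nₕ·x̄ₕ = 195×27000 + 105×38000 + 335×58000 + 230×74000 + 245×52000
  = 5265000 + 3990000 + 19430000 + 17020000 + 12740000 = 58445000
Σ Nₕ = 249000
Overall mean = 58445000 / 249000 = 234.71888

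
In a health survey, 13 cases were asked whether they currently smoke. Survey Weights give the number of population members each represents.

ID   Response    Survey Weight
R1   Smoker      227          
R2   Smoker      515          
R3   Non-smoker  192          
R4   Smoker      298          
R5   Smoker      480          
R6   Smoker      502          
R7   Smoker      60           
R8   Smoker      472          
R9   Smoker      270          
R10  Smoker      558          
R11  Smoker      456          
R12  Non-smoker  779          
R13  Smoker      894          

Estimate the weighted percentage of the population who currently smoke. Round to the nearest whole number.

Sum of weights for 'Smoker' = 227 + 515 + 298 + 480 + 502 + 60 + 472 + 270 + 558 + 456 + 894 = 4732
Total weight = 5703
Weighted proportion = 4732 / 5703 = 0.82973873 → 82.973873%

83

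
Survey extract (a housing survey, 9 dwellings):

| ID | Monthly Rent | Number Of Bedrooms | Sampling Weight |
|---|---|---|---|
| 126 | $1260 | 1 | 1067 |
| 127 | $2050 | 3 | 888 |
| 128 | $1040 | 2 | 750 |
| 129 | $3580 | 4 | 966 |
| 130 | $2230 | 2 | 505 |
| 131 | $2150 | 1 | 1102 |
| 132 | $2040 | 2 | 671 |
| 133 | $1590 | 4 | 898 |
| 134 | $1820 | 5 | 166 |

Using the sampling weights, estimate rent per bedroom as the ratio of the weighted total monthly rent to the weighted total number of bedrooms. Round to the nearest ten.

820

Σ wᵢ·y = 1260×1067 + 2050×888 + 1040×750 + 3580×966 + 2230×505 + 2150×1102 + 2040×671 + 1590×898 + 1820×166
  = 13997330
Σ wᵢ·x = 16971
Ratio = 13997330 / 16971 = 824.77933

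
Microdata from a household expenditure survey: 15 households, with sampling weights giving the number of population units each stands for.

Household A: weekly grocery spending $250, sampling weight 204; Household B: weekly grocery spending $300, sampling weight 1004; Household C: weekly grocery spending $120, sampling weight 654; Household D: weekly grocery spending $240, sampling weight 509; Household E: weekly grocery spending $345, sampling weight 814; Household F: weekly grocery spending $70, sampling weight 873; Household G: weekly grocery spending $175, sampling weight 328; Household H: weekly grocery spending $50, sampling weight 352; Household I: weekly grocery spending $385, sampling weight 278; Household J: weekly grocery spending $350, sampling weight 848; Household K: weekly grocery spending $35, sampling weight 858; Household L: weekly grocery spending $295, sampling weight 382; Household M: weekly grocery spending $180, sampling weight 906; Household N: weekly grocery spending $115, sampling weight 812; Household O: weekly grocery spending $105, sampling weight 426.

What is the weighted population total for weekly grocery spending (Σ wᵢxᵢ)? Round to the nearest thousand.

1818000

Weighted total = 1817520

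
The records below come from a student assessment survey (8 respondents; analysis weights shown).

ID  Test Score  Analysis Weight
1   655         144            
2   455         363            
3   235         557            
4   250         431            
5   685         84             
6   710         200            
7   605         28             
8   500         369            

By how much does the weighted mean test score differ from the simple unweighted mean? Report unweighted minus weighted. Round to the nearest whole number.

99

Unweighted sum = 655 + 455 + 235 + 250 + 685 + 710 + 605 + 500 = 4095
Unweighted mean = 4095 / 8 = 511.875
Weighted sum = 655×144 + 455×363 + 235×557 + 250×431 + 685×84 + 710×200 + 605×28 + 500×369
  = 899110
Sum of weights = 144 + 363 + 557 + 431 + 84 + 200 + 28 + 369 = 2176
Weighted mean = 899110 / 2176 = 413.19393
Difference (unweighted minus weighted) = 98.681066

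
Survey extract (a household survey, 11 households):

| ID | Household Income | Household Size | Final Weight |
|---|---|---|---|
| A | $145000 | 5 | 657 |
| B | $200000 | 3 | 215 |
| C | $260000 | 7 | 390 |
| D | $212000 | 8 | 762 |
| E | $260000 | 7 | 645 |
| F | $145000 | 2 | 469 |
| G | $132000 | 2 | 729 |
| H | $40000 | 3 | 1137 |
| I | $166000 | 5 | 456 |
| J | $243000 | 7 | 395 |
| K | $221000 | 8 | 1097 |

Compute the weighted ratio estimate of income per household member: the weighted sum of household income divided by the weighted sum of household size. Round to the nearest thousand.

Σ wᵢ·y = 145000×657 + 200000×215 + 260000×390 + 212000×762 + 260000×645 + 145000×469 + 132000×729 + 40000×1137 + 166000×456 + 243000×395 + 221000×1097
  = 1192740000
Σ wᵢ·x = 5×657 + 3×215 + 7×390 + 8×762 + 7×645 + 2×469 + 2×729 + 3×1137 + 5×456 + 7×395 + 8×1097
  = 3285 + 645 + 2730 + 6096 + 4515 + 938 + 1458 + 3411 + 2280 + 2765 + 8776 = 36899
Ratio = 1192740000 / 36899 = 32324.453

32000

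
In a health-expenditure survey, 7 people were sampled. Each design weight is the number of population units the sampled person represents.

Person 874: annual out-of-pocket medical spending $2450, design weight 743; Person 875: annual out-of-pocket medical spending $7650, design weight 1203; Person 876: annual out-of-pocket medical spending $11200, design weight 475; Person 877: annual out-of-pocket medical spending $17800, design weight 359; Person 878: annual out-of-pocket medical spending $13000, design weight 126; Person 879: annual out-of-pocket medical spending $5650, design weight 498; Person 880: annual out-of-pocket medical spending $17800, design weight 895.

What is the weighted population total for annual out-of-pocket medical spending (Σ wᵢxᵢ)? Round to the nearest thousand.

43116000

Weighted total = 2450×743 + 7650×1203 + 11200×475 + 17800×359 + 13000×126 + 5650×498 + 17800×895
  = 1820350 + 9202950 + 5320000 + 6390200 + 1638000 + 2813700 + 15931000 = 43116200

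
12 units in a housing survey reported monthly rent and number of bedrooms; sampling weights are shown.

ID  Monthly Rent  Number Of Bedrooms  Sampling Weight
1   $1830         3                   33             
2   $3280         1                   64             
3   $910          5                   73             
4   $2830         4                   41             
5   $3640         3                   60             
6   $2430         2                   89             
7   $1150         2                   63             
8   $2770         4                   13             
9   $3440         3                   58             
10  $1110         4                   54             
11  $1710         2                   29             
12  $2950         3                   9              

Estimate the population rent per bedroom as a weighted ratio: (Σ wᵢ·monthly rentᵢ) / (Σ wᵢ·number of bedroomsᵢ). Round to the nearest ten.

Σ wᵢ·y = 1830×33 + 3280×64 + 910×73 + 2830×41 + 3640×60 + 2430×89 + 1150×63 + 2770×13 + 3440×58 + 1110×54 + 1710×29 + 2950×9
  = 1331500
Σ wᵢ·x = 3×33 + 1×64 + 5×73 + 4×41 + 3×60 + 2×89 + 2×63 + 4×13 + 3×58 + 4×54 + 2×29 + 3×9
  = 1703
Ratio = 1331500 / 1703 = 781.85555

780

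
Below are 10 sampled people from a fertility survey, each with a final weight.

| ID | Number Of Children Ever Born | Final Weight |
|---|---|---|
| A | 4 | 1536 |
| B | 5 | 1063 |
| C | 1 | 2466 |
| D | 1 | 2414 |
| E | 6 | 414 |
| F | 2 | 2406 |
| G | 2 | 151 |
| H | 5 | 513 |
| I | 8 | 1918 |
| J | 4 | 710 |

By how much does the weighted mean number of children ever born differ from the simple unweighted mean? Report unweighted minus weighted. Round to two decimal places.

0.51

Unweighted sum = 4 + 5 + 1 + 1 + 6 + 2 + 2 + 5 + 8 + 4 = 38
Unweighted mean = 38 / 10 = 3.8
Weighted sum = 44686
Sum of weights = 1536 + 1063 + 2466 + 2414 + 414 + 2406 + 151 + 513 + 1918 + 710 = 13591
Weighted mean = 44686 / 13591 = 3.2879111
Difference (unweighted minus weighted) = 0.51208888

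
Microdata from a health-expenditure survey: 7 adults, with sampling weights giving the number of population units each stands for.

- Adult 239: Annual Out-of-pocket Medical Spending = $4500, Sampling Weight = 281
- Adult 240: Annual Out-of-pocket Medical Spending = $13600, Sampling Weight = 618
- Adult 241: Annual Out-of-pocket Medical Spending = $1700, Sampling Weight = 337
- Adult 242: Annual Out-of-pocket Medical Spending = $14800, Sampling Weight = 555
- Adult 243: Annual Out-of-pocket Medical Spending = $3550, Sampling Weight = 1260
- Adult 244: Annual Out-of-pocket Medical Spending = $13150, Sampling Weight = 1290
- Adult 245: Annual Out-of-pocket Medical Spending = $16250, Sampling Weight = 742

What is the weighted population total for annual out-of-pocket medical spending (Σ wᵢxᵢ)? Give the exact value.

Weighted total = 4500×281 + 13600×618 + 1700×337 + 14800×555 + 3550×1260 + 13150×1290 + 16250×742
  = 1264500 + 8404800 + 572900 + 8214000 + 4473000 + 16963500 + 12057500 = 51950200

51950200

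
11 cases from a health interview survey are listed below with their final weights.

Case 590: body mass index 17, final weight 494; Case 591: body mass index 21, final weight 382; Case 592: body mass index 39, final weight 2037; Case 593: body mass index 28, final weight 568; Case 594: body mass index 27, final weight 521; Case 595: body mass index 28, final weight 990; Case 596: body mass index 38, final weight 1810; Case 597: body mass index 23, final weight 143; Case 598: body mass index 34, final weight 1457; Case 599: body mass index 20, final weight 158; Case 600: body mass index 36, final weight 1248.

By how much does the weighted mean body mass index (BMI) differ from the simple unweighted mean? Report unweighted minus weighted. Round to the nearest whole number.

-5

Unweighted sum = 17 + 21 + 39 + 28 + 27 + 28 + 38 + 23 + 34 + 20 + 36 = 311
Unweighted mean = 311 / 11 = 28.272727
Weighted sum = 17×494 + 21×382 + 39×2037 + 28×568 + 27×521 + 28×990 + 38×1810 + 23×143 + 34×1457 + 20×158 + 36×1248
  = 8398 + 8022 + 79443 + 15904 + 14067 + 27720 + 68780 + 3289 + 49538 + 3160 + 44928 = 323249
Sum of weights = 494 + 382 + 2037 + 568 + 521 + 990 + 1810 + 143 + 1457 + 158 + 1248 = 9808
Weighted mean = 323249 / 9808 = 32.957688
Difference (unweighted minus weighted) = -4.6849603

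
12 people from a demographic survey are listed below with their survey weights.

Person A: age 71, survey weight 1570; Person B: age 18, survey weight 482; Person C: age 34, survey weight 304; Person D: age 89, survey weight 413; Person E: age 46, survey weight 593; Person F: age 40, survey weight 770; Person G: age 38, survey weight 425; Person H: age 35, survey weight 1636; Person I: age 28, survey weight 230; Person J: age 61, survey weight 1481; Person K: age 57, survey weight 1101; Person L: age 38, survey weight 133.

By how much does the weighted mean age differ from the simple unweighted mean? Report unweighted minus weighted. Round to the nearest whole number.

Unweighted sum = 71 + 18 + 34 + 89 + 46 + 40 + 38 + 35 + 28 + 61 + 57 + 38 = 555
Unweighted mean = 555 / 12 = 46.25
Weighted sum = 71×1570 + 18×482 + 34×304 + 89×413 + 46×593 + 40×770 + 38×425 + 35×1636 + 28×230 + 61×1481 + 57×1101 + 38×133
  = 111470 + 8676 + 10336 + 36757 + 27278 + 30800 + 16150 + 57260 + 6440 + 90341 + 62757 + 5054 = 463319
Sum of weights = 9138
Weighted mean = 463319 / 9138 = 50.702451
Difference (unweighted minus weighted) = -4.4524513

-4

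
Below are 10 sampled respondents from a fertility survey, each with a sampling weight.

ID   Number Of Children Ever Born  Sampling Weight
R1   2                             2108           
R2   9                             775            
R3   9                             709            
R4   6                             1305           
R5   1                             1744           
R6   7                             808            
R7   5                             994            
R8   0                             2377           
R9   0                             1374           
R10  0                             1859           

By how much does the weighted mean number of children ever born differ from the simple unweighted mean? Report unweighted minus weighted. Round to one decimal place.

Unweighted sum = 2 + 9 + 9 + 6 + 1 + 7 + 5 + 0 + 0 + 0 = 39
Unweighted mean = 39 / 10 = 3.9
Weighted sum = 2×2108 + 9×775 + 9×709 + 6×1305 + 1×1744 + 7×808 + 5×994 + 0×2377 + 0×1374 + 0×1859
  = 4216 + 6975 + 6381 + 7830 + 1744 + 5656 + 4970 + 0 + 0 + 0 = 37772
Sum of weights = 2108 + 775 + 709 + 1305 + 1744 + 808 + 994 + 2377 + 1374 + 1859 = 14053
Weighted mean = 37772 / 14053 = 2.6878247
Difference (unweighted minus weighted) = 1.2121753

1.2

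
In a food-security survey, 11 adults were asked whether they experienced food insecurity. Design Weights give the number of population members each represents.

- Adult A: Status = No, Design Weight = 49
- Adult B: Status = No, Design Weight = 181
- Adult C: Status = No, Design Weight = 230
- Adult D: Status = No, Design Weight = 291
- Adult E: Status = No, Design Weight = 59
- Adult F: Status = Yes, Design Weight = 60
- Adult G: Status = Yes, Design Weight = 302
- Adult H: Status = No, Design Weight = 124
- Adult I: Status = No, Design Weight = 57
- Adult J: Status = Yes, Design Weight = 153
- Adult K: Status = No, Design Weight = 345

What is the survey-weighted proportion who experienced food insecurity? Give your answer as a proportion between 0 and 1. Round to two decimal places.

Sum of weights for 'Yes' = 60 + 302 + 153 = 515
Total weight = 49 + 181 + 230 + 291 + 59 + 60 + 302 + 124 + 57 + 153 + 345 = 1851
Weighted proportion = 515 / 1851 = 0.27822798

0.28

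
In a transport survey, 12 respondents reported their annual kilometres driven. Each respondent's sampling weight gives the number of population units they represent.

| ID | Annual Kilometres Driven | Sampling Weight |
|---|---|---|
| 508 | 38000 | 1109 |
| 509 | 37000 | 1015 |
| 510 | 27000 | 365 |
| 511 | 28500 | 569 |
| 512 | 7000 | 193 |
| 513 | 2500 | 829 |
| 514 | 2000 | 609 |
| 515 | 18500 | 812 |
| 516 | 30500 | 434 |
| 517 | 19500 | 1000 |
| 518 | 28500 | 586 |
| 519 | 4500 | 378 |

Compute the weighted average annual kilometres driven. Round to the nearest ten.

Weighted sum = 38000×1109 + 37000×1015 + 27000×365 + 28500×569 + 7000×193 + 2500×829 + 2000×609 + 18500×812 + 30500×434 + 19500×1000 + 28500×586 + 4500×378
  = 42142000 + 37555000 + 9855000 + 16216500 + 1351000 + 2072500 + 1218000 + 15022000 + 13237000 + 19500000 + 16701000 + 1701000 = 176571000
Sum of weights = 1109 + 1015 + 365 + 569 + 193 + 829 + 609 + 812 + 434 + 1000 + 586 + 378 = 7899
Weighted mean = 176571000 / 7899 = 22353.589

22350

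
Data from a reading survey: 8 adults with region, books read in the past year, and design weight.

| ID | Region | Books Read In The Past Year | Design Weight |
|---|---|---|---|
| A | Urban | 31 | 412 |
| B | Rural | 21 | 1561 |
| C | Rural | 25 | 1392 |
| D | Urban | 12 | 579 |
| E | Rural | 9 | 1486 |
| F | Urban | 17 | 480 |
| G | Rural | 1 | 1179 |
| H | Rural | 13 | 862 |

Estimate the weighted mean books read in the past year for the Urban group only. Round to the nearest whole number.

Urban rows: A, D, F
Weighted sum = 31×412 + 12×579 + 17×480
  = 12772 + 6948 + 8160 = 27880
Sum of weights = 412 + 579 + 480 = 1471
Weighted mean = 27880 / 1471 = 18.953093

19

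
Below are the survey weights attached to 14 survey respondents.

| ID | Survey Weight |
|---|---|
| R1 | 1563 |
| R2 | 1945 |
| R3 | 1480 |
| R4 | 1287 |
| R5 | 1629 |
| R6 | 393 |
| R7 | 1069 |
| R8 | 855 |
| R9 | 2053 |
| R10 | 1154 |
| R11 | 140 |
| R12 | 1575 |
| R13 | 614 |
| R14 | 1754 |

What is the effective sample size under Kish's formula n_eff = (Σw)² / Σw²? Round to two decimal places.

11.68

Σ wᵢ = 17511
Σ wᵢ² = 26254901
n_eff = 17511² / 26254901 = 306635121 / 26254901 = 11.679157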